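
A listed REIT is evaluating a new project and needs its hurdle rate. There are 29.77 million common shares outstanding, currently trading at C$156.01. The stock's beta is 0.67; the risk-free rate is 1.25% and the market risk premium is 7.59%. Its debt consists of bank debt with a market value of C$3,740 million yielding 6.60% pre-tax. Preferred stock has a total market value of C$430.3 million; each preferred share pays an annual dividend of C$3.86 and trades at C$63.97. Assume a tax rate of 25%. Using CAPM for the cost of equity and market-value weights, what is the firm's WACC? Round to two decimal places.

Cost of equity via CAPM: Re = 1.25% + 0.67 × 7.59% = 6.3353%.
Cost of preferred: Rp = 3.86 / 63.97 = 6.0341%.
Market value of equity E = 156.01 × 29.77m = 4644.4177m.
Total capital V = 4644.4177 + 430.3 + 3740 = 8814.7177.
Equity: weight = 4644.4177/8814.7177 = 0.5269; cost = 6.3353%.
Preferred: weight = 430.3/8814.7177 = 0.0488; cost = 6.0341%.
Bank debt: weight = 3740/8814.7177 = 0.4243; after-tax cost = 6.6% × (1 − 25%) = 4.9500%.
WACC = 0.5269 × 6.3353% + 0.0488 × 6.0341% + 0.4243 × 4.9500% = 5.7328%.

5.73%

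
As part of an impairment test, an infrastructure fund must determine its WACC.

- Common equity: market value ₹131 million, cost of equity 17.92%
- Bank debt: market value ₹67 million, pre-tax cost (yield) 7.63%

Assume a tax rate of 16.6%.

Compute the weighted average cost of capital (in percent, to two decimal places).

14.01%

Total capital V = 131 + 67 = 198.
Equity: weight = 131/198 = 0.6616; cost = 17.92%.
Bank debt: weight = 67/198 = 0.3384; after-tax cost = 7.63% × (1 − 16.6%) = 6.3634%.
WACC = 0.6616 × 17.9200% + 0.3384 × 6.3634% = 14.0094%.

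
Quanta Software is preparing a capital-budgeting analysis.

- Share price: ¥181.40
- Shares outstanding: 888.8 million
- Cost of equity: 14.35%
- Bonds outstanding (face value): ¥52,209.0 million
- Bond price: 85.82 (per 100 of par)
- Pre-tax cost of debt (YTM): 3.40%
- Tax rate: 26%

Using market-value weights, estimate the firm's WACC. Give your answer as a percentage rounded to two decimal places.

11.78%

Market value of equity E = 181.4 × 888.8m = 161228.32m. Market value of debt D = 52209m × 85.82/100 = 44805.7638m.
Total capital V = 161228.32 + 44805.7638 = 206034.0838.
Equity: weight = 161228.32/206034.0838 = 0.7825; cost = 14.35%.
Bonds outstanding: weight = 44805.7638/206034.0838 = 0.2175; after-tax cost = 3.4% × (1 − 26%) = 2.5160%.
WACC = 0.7825 × 14.3500% + 0.2175 × 2.5160% = 11.7765%.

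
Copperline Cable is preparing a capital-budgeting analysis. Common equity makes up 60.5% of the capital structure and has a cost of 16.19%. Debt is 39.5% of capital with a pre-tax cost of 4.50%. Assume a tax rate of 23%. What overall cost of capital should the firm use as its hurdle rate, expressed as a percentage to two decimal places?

11.16%

After-tax cost of debt = 4.5% × (1 − 23%) = 3.4650%.
WACC = 0.605 × 16.1900% + 0.395 × 3.4650% = 11.1636%.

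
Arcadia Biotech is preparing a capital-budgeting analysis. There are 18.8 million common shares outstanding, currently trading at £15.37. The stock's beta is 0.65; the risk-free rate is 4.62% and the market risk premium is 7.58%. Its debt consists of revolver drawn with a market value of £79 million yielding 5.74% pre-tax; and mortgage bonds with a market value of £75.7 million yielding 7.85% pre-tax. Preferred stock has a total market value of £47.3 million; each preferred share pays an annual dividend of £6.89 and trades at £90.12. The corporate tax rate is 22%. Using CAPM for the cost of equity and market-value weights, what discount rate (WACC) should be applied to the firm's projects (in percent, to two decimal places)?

Cost of equity via CAPM: Re = 4.62% + 0.65 × 7.58% = 9.5470%.
Cost of preferred: Rp = 6.89 / 90.12 = 7.6454%.
Market value of equity E = 15.37 × 18.8m = 288.956m.
Total capital V = 288.956 + 47.3 + 79 + 75.7 = 490.956.
Equity: weight = 288.956/490.956 = 0.5886; cost = 9.547%.
Preferred: weight = 47.3/490.956 = 0.0963; cost = 7.6454%.
Revolver drawn: weight = 79/490.956 = 0.1609; after-tax cost = 5.74% × (1 − 22%) = 4.4772%.
Mortgage bonds: weight = 75.7/490.956 = 0.1542; after-tax cost = 7.85% × (1 − 22%) = 6.1230%.
WACC = 0.5886 × 9.5470% + 0.0963 × 7.6454% + 0.1609 × 4.4772% + 0.1542 × 6.1230% = 8.0201%.

8.02%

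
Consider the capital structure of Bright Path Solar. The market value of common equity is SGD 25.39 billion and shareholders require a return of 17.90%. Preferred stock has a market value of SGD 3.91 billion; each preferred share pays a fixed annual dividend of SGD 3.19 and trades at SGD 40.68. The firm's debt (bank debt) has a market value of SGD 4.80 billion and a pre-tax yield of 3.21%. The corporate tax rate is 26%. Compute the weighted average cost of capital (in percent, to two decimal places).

Cost of preferred: Rp = 3.19 / 40.68 = 7.8417%.
Total capital V = 25.39 + 3.91 + 4.8 = 34.1.
Equity: weight = 25.39/34.1 = 0.7446; cost = 17.9%.
Preferred: weight = 3.91/34.1 = 0.1147; cost = 7.8417%.
Bank debt: weight = 4.8/34.1 = 0.1408; after-tax cost = 3.21% × (1 − 26%) = 2.3754%.
WACC = 0.7446 × 17.9000% + 0.1147 × 7.8417% + 0.1408 × 2.3754% = 14.5614%.

14.56%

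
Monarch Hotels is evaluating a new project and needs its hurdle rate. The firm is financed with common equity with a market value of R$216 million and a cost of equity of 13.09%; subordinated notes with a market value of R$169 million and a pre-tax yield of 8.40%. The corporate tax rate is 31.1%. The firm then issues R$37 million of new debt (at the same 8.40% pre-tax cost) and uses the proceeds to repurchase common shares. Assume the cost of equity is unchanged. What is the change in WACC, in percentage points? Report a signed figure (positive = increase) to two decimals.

-0.70 pp

Current WACC:
Total capital V = 216 + 169 = 385.
Equity: weight = 216/385 = 0.5610; cost = 13.09%.
Subordinated notes: weight = 169/385 = 0.4390; after-tax cost = 8.4% × (1 − 31.1%) = 5.7876%.
WACC = 0.5610 × 13.0900% + 0.4390 × 5.7876% = 9.8845%.
After the change:
Total capital V = 179 + 206 = 385.
Equity: weight = 179/385 = 0.4649; cost = 13.09%.
Subordinated notes: weight = 206/385 = 0.5351; after-tax cost = 8.4% × (1 − 31.1%) = 5.7876%.
WACC = 0.4649 × 13.0900% + 0.5351 × 5.7876% = 9.1827%.
Change in WACC = 9.1827% − 9.8845% = -0.7018 pp.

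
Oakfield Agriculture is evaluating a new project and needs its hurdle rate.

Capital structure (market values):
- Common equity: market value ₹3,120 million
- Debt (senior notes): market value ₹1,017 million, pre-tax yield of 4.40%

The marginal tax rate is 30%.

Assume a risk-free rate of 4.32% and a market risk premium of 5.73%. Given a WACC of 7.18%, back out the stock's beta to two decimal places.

Total capital V = 3120 + 1017 = 4137.
Equity weight = 3120/4137 = 0.7542.
Senior notes weight = 1017/4137 = 0.2458.
Debt contribution = 0.2458 × 4.4% × (1 − 30%) = 0.7572%.
Required equity contribution = 7.18% − 0.7572% = 6.4228%  ⇒  Re = 8.5164%.
CAPM: 8.5164% = 4.32% + β × 5.73%  ⇒  β = 0.7324.

0.73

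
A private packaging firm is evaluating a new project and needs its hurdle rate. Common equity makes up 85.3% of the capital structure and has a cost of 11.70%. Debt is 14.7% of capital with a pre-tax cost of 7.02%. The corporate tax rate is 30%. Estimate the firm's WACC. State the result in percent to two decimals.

10.70%

After-tax cost of debt = 7.02% × (1 − 30%) = 4.9140%.
WACC = 0.853 × 11.7000% + 0.147 × 4.9140% = 10.7025%.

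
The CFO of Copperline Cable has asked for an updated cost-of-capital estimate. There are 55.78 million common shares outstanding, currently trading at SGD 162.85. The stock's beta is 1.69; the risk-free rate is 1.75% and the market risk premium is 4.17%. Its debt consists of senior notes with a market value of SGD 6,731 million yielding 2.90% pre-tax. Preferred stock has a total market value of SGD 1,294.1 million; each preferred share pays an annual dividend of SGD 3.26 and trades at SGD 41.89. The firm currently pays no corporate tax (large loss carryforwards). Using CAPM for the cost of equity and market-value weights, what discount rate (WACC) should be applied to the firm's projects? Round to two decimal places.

Cost of equity via CAPM: Re = 1.75% + 1.69 × 4.17% = 8.7973%.
Cost of preferred: Rp = 3.26 / 41.89 = 7.7823%.
Market value of equity E = 162.85 × 55.78m = 9083.773m.
Total capital V = 9083.773 + 1294.1 + 6731 = 17108.873.
Equity: weight = 9083.773/17108.873 = 0.5309; cost = 8.7973%.
Preferred: weight = 1294.1/17108.873 = 0.0756; cost = 7.7823%.
Senior notes: weight = 6731/17108.873 = 0.3934; after-tax cost = 2.9% × (1 − 0%) = 2.9000%.
WACC = 0.5309 × 8.7973% + 0.0756 × 7.7823% + 0.3934 × 2.9000% = 6.4004%.

6.40%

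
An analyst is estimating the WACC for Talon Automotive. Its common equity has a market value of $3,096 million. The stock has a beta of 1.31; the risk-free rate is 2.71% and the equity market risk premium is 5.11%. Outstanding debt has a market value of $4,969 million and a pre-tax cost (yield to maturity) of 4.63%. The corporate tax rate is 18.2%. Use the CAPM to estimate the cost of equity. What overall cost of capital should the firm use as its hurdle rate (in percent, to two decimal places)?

Cost of equity via CAPM: Re = 2.71% + 1.31 × 5.11% = 9.4041%.
Total capital V = 3096 + 4969 = 8065.
Equity: weight = 3096/8065 = 0.3839; cost = 9.4041%.
Debt: weight = 4969/8065 = 0.6161; after-tax cost = 4.63% × (1 − 18.2%) = 3.7873%.
WACC = 0.3839 × 9.4041% + 0.6161 × 3.7873% = 5.9435%.

5.94%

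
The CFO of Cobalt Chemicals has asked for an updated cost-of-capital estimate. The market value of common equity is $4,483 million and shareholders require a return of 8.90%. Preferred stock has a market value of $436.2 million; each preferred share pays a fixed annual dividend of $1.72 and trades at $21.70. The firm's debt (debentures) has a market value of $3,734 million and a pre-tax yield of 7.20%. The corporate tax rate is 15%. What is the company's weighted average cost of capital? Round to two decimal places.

7.65%

Cost of preferred: Rp = 1.72 / 21.7 = 7.9263%.
Total capital V = 4483 + 436.2 + 3734 = 8653.2.
Equity: weight = 4483/8653.2 = 0.5181; cost = 8.9%.
Preferred: weight = 436.2/8653.2 = 0.0504; cost = 7.9263%.
Debentures: weight = 3734/8653.2 = 0.4315; after-tax cost = 7.2% × (1 − 15%) = 6.1200%.
WACC = 0.5181 × 8.9000% + 0.0504 × 7.9263% + 0.4315 × 6.1200% = 7.6513%.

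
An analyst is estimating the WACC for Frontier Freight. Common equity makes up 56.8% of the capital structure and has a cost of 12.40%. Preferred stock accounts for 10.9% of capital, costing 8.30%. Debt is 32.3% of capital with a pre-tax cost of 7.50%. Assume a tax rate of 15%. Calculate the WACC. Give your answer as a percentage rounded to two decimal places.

After-tax cost of debt = 7.5% × (1 − 15%) = 6.3750%.
WACC = 0.568 × 12.4000% + 0.109 × 8.3000% + 0.323 × 6.3750% = 10.0070%.

10.01%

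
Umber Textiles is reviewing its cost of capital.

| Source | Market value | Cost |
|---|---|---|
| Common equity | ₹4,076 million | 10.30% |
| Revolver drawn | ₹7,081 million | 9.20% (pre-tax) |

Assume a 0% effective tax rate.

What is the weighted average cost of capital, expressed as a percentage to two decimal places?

9.60%

Total capital V = 4076 + 7081 = 11157.
Equity: weight = 4076/11157 = 0.3653; cost = 10.3%.
Revolver drawn: weight = 7081/11157 = 0.6347; after-tax cost = 9.2% × (1 − 0%) = 9.2000%.
WACC = 0.3653 × 10.3000% + 0.6347 × 9.2000% = 9.6019%.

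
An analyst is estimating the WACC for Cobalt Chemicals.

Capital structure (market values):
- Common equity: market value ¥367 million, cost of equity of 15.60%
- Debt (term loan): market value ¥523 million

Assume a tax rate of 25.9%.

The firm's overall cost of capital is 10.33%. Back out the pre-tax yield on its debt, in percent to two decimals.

8.95%

Total capital V = 367 + 523 = 890.
Equity weight = 367/890 = 0.4124.
Term loan weight = 523/890 = 0.5876.
Equity contribution = 0.4124 × 15.6% = 6.4328%.
Remaining for debt = 10.33% − 6.4328% = 3.8972%.
Rd × (1 − 25.9%) × 0.5876 = 3.8972%  ⇒  Rd = 8.9500%.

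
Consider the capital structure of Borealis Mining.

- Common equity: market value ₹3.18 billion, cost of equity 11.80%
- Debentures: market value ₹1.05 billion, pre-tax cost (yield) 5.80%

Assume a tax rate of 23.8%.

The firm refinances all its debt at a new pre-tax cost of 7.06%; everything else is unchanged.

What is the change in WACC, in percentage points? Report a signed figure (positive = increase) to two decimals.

+0.24 pp

Current WACC:
Total capital V = 3.18 + 1.05 = 4.23.
Equity: weight = 3.18/4.23 = 0.7518; cost = 11.8%.
Debentures: weight = 1.05/4.23 = 0.2482; after-tax cost = 5.8% × (1 − 23.8%) = 4.4196%.
WACC = 0.7518 × 11.8000% + 0.2482 × 4.4196% = 9.9680%.
After the change:
Total capital V = 3.18 + 1.05 = 4.23.
Equity: weight = 3.18/4.23 = 0.7518; cost = 11.8%.
Debentures: weight = 1.05/4.23 = 0.2482; after-tax cost = 7.06% × (1 − 23.8%) = 5.3797%.
WACC = 0.7518 × 11.8000% + 0.2482 × 5.3797% = 10.2063%.
Change in WACC = 10.2063% − 9.9680% = 0.2383 pp.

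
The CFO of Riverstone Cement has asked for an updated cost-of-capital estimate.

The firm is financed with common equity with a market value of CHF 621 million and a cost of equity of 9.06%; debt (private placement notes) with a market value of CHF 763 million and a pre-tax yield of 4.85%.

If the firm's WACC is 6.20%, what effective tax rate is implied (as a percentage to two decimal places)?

Total capital V = 621 + 763 = 1384.
Equity weight = 621/1384 = 0.4487.
Private placement notes weight = 763/1384 = 0.5513.
Equity contribution = 0.4487 × 9.06% = 4.0652%.
Debt contribution must be 6.2% − 4.0652% = 2.1348%.
0.5513 × 4.85% × (1 − T) = 2.1348%  ⇒  (1 − T) = 0.7984.
T = 20.1594%.

20.16%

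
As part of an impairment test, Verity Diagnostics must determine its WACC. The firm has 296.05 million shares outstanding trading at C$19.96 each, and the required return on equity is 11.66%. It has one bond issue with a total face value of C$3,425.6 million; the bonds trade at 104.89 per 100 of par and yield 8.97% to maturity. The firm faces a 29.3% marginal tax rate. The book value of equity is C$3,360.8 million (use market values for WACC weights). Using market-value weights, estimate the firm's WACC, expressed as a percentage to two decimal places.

Market value of equity E = 19.96 × 296.05m = 5909.158m. Market value of debt D = 3425.6m × 104.89/100 = 3593.11184m.
Total capital V = 5909.158 + 3593.11184 = 9502.26984.
Equity: weight = 5909.158/9502.26984 = 0.6219; cost = 11.66%.
Bonds outstanding: weight = 3593.11184/9502.26984 = 0.3781; after-tax cost = 8.97% × (1 − 29.3%) = 6.3418%.
WACC = 0.6219 × 11.6600% + 0.3781 × 6.3418% = 9.6490%.

9.65%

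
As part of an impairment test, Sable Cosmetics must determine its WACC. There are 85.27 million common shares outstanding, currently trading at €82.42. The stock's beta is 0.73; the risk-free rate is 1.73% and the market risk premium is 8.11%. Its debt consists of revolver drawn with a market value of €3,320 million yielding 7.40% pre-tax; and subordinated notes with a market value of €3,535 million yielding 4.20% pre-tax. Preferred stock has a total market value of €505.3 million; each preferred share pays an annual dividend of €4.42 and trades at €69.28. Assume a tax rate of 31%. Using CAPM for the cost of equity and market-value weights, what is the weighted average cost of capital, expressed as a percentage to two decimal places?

5.85%

Cost of equity via CAPM: Re = 1.73% + 0.73 × 8.11% = 7.6503%.
Cost of preferred: Rp = 4.42 / 69.28 = 6.3799%.
Market value of equity E = 82.42 × 85.27m = 7027.9534m.
Total capital V = 7027.9534 + 505.3 + 3320 + 3535 = 14388.2534.
Equity: weight = 7027.9534/14388.2534 = 0.4885; cost = 7.6503%.
Preferred: weight = 505.3/14388.2534 = 0.0351; cost = 6.3799%.
Revolver drawn: weight = 3320/14388.2534 = 0.2307; after-tax cost = 7.4% × (1 − 31%) = 5.1060%.
Subordinated notes: weight = 3535/14388.2534 = 0.2457; after-tax cost = 4.2% × (1 − 31%) = 2.8980%.
WACC = 0.4885 × 7.6503% + 0.0351 × 6.3799% + 0.2307 × 5.1060% + 0.2457 × 2.8980% = 5.8510%.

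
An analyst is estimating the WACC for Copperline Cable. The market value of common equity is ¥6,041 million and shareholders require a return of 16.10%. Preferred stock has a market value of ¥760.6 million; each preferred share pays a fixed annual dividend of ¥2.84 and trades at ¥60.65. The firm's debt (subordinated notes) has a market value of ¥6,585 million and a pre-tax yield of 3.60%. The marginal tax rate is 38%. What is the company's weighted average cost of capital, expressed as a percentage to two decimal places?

8.63%

Cost of preferred: Rp = 2.84 / 60.65 = 4.6826%.
Total capital V = 6041 + 760.6 + 6585 = 13386.6.
Equity: weight = 6041/13386.6 = 0.4513; cost = 16.1%.
Preferred: weight = 760.6/13386.6 = 0.0568; cost = 4.6826%.
Subordinated notes: weight = 6585/13386.6 = 0.4919; after-tax cost = 3.6% × (1 − 38%) = 2.2320%.
WACC = 0.4513 × 16.1000% + 0.0568 × 4.6826% + 0.4919 × 2.2320% = 8.6295%.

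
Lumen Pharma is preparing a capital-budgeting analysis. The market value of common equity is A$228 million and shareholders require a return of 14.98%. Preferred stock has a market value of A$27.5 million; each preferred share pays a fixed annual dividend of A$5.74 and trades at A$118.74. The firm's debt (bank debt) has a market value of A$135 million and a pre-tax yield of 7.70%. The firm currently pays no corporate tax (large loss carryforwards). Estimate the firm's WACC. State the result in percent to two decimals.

Cost of preferred: Rp = 5.74 / 118.74 = 4.8341%.
Total capital V = 228 + 27.5 + 135 = 390.5.
Equity: weight = 228/390.5 = 0.5839; cost = 14.98%.
Preferred: weight = 27.5/390.5 = 0.0704; cost = 4.8341%.
Bank debt: weight = 135/390.5 = 0.3457; after-tax cost = 7.7% × (1 − 0%) = 7.7000%.
WACC = 0.5839 × 14.9800% + 0.0704 × 4.8341% + 0.3457 × 7.7000% = 11.7487%.

11.75%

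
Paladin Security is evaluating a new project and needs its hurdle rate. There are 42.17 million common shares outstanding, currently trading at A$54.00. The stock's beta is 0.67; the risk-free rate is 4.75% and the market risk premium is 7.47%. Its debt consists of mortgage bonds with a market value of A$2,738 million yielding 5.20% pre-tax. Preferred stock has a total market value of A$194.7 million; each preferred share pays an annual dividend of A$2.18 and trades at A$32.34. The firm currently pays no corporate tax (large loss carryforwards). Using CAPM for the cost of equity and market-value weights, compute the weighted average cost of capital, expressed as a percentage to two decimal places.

7.25%

Cost of equity via CAPM: Re = 4.75% + 0.67 × 7.47% = 9.7549%.
Cost of preferred: Rp = 2.18 / 32.34 = 6.7409%.
Market value of equity E = 54.0 × 42.17m = 2277.18m.
Total capital V = 2277.18 + 194.7 + 2738 = 5209.88.
Equity: weight = 2277.18/5209.88 = 0.4371; cost = 9.7549%.
Preferred: weight = 194.7/5209.88 = 0.0374; cost = 6.7409%.
Mortgage bonds: weight = 2738/5209.88 = 0.5255; after-tax cost = 5.2% × (1 − 0%) = 5.2000%.
WACC = 0.4371 × 9.7549% + 0.0374 × 6.7409% + 0.5255 × 5.2000% = 7.2485%.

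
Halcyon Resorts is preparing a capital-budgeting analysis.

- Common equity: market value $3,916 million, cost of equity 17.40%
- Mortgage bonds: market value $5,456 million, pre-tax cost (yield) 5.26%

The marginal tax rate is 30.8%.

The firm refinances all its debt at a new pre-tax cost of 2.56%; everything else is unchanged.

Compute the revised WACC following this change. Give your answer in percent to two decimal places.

8.30%

After the change:
Total capital V = 3916 + 5456 = 9372.
Equity: weight = 3916/9372 = 0.4178; cost = 17.4%.
Mortgage bonds: weight = 5456/9372 = 0.5822; after-tax cost = 2.56% × (1 − 30.8%) = 1.7715%.
WACC = 0.4178 × 17.4000% + 0.5822 × 1.7715% = 8.3017%.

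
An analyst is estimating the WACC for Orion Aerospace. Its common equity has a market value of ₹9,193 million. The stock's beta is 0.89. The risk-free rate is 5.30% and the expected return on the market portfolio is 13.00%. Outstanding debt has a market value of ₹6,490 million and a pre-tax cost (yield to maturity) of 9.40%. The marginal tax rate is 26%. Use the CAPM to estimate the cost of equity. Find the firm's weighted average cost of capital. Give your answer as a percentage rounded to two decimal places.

10.00%

Market risk premium = 13.0% − 5.3% = 7.7%.
Cost of equity via CAPM: Re = 5.3% + 0.89 × 7.7% = 12.1530%.
Total capital V = 9193 + 6490 = 15683.
Equity: weight = 9193/15683 = 0.5862; cost = 12.153%.
Debt: weight = 6490/15683 = 0.4138; after-tax cost = 9.4% × (1 − 26%) = 6.9560%.
WACC = 0.5862 × 12.1530% + 0.4138 × 6.9560% = 10.0024%.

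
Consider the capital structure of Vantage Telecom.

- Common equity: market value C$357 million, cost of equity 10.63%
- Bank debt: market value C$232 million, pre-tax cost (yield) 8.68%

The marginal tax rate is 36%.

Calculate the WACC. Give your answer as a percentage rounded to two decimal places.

Total capital V = 357 + 232 = 589.
Equity: weight = 357/589 = 0.6061; cost = 10.63%.
Bank debt: weight = 232/589 = 0.3939; after-tax cost = 8.68% × (1 − 36%) = 5.5552%.
WACC = 0.6061 × 10.6300% + 0.3939 × 5.5552% = 8.6311%.

8.63%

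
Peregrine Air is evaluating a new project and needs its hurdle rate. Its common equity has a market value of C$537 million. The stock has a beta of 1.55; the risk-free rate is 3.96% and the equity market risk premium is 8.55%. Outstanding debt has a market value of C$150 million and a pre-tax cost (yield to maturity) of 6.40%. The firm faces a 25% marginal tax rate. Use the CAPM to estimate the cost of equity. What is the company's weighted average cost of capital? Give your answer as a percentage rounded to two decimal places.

14.50%

Cost of equity via CAPM: Re = 3.96% + 1.55 × 8.55% = 17.2125%.
Total capital V = 537 + 150 = 687.
Equity: weight = 537/687 = 0.7817; cost = 17.2125%.
Debt: weight = 150/687 = 0.2183; after-tax cost = 6.4% × (1 − 25%) = 4.8000%.
WACC = 0.7817 × 17.2125% + 0.2183 × 4.8000% = 14.5023%.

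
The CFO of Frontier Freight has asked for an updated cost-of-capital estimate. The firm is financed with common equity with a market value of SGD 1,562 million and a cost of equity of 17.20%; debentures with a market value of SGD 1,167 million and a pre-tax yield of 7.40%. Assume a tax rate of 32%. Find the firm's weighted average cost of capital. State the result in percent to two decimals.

12.00%

Total capital V = 1562 + 1167 = 2729.
Equity: weight = 1562/2729 = 0.5724; cost = 17.2%.
Debentures: weight = 1167/2729 = 0.4276; after-tax cost = 7.4% × (1 − 32%) = 5.0320%.
WACC = 0.5724 × 17.2000% + 0.4276 × 5.0320% = 11.9966%.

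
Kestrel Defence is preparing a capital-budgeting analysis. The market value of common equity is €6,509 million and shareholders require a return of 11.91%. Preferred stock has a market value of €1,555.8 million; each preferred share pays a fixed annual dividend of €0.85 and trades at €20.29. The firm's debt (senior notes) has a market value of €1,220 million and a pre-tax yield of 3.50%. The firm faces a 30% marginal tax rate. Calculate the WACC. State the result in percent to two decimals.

Cost of preferred: Rp = 0.85 / 20.29 = 4.1893%.
Total capital V = 6509 + 1555.8 + 1220 = 9284.8.
Equity: weight = 6509/9284.8 = 0.7010; cost = 11.91%.
Preferred: weight = 1555.8/9284.8 = 0.1676; cost = 4.1893%.
Senior notes: weight = 1220/9284.8 = 0.1314; after-tax cost = 3.5% × (1 − 30%) = 2.4500%.
WACC = 0.7010 × 11.9100% + 0.1676 × 4.1893% + 0.1314 × 2.4500% = 9.3733%.

9.37%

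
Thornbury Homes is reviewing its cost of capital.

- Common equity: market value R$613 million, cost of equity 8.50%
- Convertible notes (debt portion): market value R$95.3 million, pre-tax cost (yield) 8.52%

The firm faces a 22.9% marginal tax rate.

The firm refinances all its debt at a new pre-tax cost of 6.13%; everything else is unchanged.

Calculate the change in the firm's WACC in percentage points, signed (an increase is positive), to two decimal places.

-0.25 pp

Current WACC:
Total capital V = 613 + 95.3 = 708.3.
Equity: weight = 613/708.3 = 0.8655; cost = 8.5%.
Convertible notes (debt portion): weight = 95.3/708.3 = 0.1345; after-tax cost = 8.52% × (1 − 22.9%) = 6.5689%.
WACC = 0.8655 × 8.5000% + 0.1345 × 6.5689% = 8.2402%.
After the change:
Total capital V = 613 + 95.3 = 708.3.
Equity: weight = 613/708.3 = 0.8655; cost = 8.5%.
Convertible notes (debt portion): weight = 95.3/708.3 = 0.1345; after-tax cost = 6.13% × (1 − 22.9%) = 4.7262%.
WACC = 0.8655 × 8.5000% + 0.1345 × 4.7262% = 7.9922%.
Change in WACC = 7.9922% − 8.2402% = -0.2479 pp.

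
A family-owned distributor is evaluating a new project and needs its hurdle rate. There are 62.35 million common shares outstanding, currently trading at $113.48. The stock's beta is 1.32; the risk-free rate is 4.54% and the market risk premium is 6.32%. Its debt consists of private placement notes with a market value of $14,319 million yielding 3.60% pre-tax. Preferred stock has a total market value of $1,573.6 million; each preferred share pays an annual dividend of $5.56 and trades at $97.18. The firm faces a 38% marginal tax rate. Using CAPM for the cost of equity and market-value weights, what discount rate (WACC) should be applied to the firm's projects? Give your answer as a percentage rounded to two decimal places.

5.75%

Cost of equity via CAPM: Re = 4.54% + 1.32 × 6.32% = 12.8824%.
Cost of preferred: Rp = 5.56 / 97.18 = 5.7213%.
Market value of equity E = 113.48 × 62.35m = 7075.478m.
Total capital V = 7075.478 + 1573.6 + 14319 = 22968.078.
Equity: weight = 7075.478/22968.078 = 0.3081; cost = 12.8824%.
Preferred: weight = 1573.6/22968.078 = 0.0685; cost = 5.7213%.
Private placement notes: weight = 14319/22968.078 = 0.6234; after-tax cost = 3.6% × (1 − 38%) = 2.2320%.
WACC = 0.3081 × 12.8824% + 0.0685 × 5.7213% + 0.6234 × 2.2320% = 5.7520%.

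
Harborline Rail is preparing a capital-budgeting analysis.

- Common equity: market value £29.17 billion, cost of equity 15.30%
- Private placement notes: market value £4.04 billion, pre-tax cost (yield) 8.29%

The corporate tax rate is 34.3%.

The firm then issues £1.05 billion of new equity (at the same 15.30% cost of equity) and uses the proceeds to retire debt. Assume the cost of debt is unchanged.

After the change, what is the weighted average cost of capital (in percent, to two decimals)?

14.41%

After the change:
Total capital V = 30.22 + 2.99 = 33.21.
Equity: weight = 30.22/33.21 = 0.9100; cost = 15.3%.
Private placement notes: weight = 2.99/33.21 = 0.0900; after-tax cost = 8.29% × (1 − 34.3%) = 5.4465%.
WACC = 0.9100 × 15.3000% + 0.0900 × 5.4465% = 14.4129%.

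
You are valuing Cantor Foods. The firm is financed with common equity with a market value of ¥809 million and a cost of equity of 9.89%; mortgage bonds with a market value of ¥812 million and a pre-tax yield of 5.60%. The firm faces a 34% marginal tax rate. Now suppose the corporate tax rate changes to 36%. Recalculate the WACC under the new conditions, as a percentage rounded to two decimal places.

6.73%

After the change:
Total capital V = 809 + 812 = 1621.
Equity: weight = 809/1621 = 0.4991; cost = 9.89%.
Mortgage bonds: weight = 812/1621 = 0.5009; after-tax cost = 5.6% × (1 − 36%) = 3.5840%.
WACC = 0.4991 × 9.8900% + 0.5009 × 3.5840% = 6.7312%.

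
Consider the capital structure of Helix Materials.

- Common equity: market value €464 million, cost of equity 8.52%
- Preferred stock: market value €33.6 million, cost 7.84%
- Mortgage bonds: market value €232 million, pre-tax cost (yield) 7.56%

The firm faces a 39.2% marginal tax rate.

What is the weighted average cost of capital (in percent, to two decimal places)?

Total capital V = 464 + 33.6 + 232 = 729.6.
Equity: weight = 464/729.6 = 0.6360; cost = 8.52%.
Preferred: weight = 33.6/729.6 = 0.0461; cost = 7.84%.
Mortgage bonds: weight = 232/729.6 = 0.3180; after-tax cost = 7.56% × (1 − 39.2%) = 4.5965%.
WACC = 0.6360 × 8.5200% + 0.0461 × 7.8400% + 0.3180 × 4.5965% = 7.2411%.

7.24%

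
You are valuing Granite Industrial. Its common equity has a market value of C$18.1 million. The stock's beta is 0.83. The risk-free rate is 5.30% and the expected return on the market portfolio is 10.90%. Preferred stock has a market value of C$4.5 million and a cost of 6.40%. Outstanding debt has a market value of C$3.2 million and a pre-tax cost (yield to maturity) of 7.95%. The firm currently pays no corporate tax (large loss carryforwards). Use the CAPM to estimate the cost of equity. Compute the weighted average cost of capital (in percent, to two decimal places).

Market risk premium = 10.9% − 5.3% = 5.6%.
Cost of equity via CAPM: Re = 5.3% + 0.83 × 5.6% = 9.9480%.
Total capital V = 18.1 + 4.5 + 3.2 = 25.8.
Equity: weight = 18.1/25.8 = 0.7016; cost = 9.948%.
Preferred: weight = 4.5/25.8 = 0.1744; cost = 6.4%.
Debt: weight = 3.2/25.8 = 0.1240; after-tax cost = 7.95% × (1 − 0%) = 7.9500%.
WACC = 0.7016 × 9.9480% + 0.1744 × 6.4000% + 0.1240 × 7.9500% = 9.0813%.

9.08%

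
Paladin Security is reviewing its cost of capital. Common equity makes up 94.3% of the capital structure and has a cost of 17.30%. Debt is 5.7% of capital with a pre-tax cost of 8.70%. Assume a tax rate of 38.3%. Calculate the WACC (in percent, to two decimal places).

After-tax cost of debt = 8.7% × (1 − 38.3%) = 5.3679%.
WACC = 0.943 × 17.3000% + 0.057 × 5.3679% = 16.6199%.

16.62%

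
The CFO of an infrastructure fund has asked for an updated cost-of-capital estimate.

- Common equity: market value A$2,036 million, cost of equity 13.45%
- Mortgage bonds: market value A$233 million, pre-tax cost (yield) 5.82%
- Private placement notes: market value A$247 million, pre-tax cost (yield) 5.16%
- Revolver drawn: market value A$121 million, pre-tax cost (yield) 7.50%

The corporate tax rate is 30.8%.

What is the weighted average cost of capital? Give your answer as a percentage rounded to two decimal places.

11.31%

Total capital V = 2036 + 233 + 247 + 121 = 2637.
Equity: weight = 2036/2637 = 0.7721; cost = 13.45%.
Mortgage bonds: weight = 233/2637 = 0.0884; after-tax cost = 5.82% × (1 − 30.8%) = 4.0274%.
Private placement notes: weight = 247/2637 = 0.0937; after-tax cost = 5.16% × (1 − 30.8%) = 3.5707%.
Revolver drawn: weight = 121/2637 = 0.0459; after-tax cost = 7.5% × (1 − 30.8%) = 5.1900%.
WACC = 0.7721 × 13.4500% + 0.0884 × 4.0274% + 0.0937 × 3.5707% + 0.0459 × 5.1900% = 11.3131%.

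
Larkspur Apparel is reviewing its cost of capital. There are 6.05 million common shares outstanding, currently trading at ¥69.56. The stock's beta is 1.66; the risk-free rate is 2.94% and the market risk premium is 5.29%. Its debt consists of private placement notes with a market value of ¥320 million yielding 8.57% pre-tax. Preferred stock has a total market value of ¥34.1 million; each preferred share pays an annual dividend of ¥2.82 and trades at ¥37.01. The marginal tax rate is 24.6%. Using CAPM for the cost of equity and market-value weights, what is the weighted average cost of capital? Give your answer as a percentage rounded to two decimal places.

Cost of equity via CAPM: Re = 2.94% + 1.66 × 5.29% = 11.7214%.
Cost of preferred: Rp = 2.82 / 37.01 = 7.6196%.
Market value of equity E = 69.56 × 6.05m = 420.838m.
Total capital V = 420.838 + 34.1 + 320 = 774.938.
Equity: weight = 420.838/774.938 = 0.5431; cost = 11.7214%.
Preferred: weight = 34.1/774.938 = 0.0440; cost = 7.6196%.
Private placement notes: weight = 320/774.938 = 0.4129; after-tax cost = 8.57% × (1 − 24.6%) = 6.4618%.
WACC = 0.5431 × 11.7214% + 0.0440 × 7.6196% + 0.4129 × 6.4618% = 9.3690%.

9.37%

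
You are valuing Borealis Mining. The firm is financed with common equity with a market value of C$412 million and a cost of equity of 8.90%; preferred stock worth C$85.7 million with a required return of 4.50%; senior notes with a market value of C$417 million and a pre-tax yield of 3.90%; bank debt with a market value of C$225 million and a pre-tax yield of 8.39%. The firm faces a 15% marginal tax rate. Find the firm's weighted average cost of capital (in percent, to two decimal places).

Total capital V = 412 + 85.7 + 417 + 225 = 1139.7.
Equity: weight = 412/1139.7 = 0.3615; cost = 8.9%.
Preferred: weight = 85.7/1139.7 = 0.0752; cost = 4.5%.
Senior notes: weight = 417/1139.7 = 0.3659; after-tax cost = 3.9% × (1 − 15%) = 3.3150%.
Bank debt: weight = 225/1139.7 = 0.1974; after-tax cost = 8.39% × (1 − 15%) = 7.1315%.
WACC = 0.3615 × 8.9000% + 0.0752 × 4.5000% + 0.3659 × 3.3150% + 0.1974 × 7.1315% = 6.1765%.

6.18%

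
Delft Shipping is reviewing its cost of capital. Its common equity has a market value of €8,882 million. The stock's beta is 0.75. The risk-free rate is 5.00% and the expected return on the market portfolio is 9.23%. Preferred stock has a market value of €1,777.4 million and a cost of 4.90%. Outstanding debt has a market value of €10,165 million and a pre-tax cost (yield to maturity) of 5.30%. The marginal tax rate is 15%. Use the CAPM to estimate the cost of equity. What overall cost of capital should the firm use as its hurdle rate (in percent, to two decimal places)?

6.10%

Market risk premium = 9.23% − 5.0% = 4.23%.
Cost of equity via CAPM: Re = 5.0% + 0.75 × 4.23% = 8.1725%.
Total capital V = 8882 + 1777.4 + 10165 = 20824.4.
Equity: weight = 8882/20824.4 = 0.4265; cost = 8.1725%.
Preferred: weight = 1777.4/20824.4 = 0.0854; cost = 4.9%.
Debt: weight = 10165/20824.4 = 0.4881; after-tax cost = 5.3% × (1 − 15%) = 4.5050%.
WACC = 0.4265 × 8.1725% + 0.0854 × 4.9000% + 0.4881 × 4.5050% = 6.1030%.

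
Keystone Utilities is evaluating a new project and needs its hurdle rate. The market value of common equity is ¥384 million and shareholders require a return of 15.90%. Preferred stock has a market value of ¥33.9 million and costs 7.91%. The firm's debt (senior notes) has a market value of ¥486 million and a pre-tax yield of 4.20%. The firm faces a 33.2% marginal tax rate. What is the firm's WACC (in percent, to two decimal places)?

Total capital V = 384 + 33.9 + 486 = 903.9.
Equity: weight = 384/903.9 = 0.4248; cost = 15.9%.
Preferred: weight = 33.9/903.9 = 0.0375; cost = 7.91%.
Senior notes: weight = 486/903.9 = 0.5377; after-tax cost = 4.2% × (1 − 33.2%) = 2.8056%.
WACC = 0.4248 × 15.9000% + 0.0375 × 7.9100% + 0.5377 × 2.8056% = 8.5599%.

8.56%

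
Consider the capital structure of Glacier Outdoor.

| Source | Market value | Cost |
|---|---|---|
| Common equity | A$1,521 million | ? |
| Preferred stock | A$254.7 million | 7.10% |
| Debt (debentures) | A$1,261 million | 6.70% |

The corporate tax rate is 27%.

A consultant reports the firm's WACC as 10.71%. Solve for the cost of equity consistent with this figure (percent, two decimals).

16.14%

Total capital V = 1521 + 254.7 + 1261 = 3036.7.
Equity weight = 1521/3036.7 = 0.5009.
Preferred weight = 254.7/3036.7 = 0.0839.
Debentures weight = 1261/3036.7 = 0.4153.
Debt contribution = 0.4153 × 6.7% × (1 − 27%) = 2.0310%.
Preferred contribution = 0.0839 × 7.1% = 0.5955%.
Required equity contribution = 10.71% − 2.6265% = 8.0835%.
Re = 8.0835% / 0.5009 = 16.1388%.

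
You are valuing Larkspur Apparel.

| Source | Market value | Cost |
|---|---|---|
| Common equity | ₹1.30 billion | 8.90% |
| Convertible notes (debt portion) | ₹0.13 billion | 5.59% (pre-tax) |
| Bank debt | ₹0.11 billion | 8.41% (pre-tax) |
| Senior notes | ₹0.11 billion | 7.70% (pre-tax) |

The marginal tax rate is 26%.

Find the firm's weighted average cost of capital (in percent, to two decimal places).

8.13%

Total capital V = 1.3 + 0.13 + 0.11 + 0.11 = 1.65.
Equity: weight = 1.3/1.65 = 0.7879; cost = 8.9%.
Convertible notes (debt portion): weight = 0.13/1.65 = 0.0788; after-tax cost = 5.59% × (1 − 26%) = 4.1366%.
Bank debt: weight = 0.11/1.65 = 0.0667; after-tax cost = 8.41% × (1 − 26%) = 6.2234%.
Senior notes: weight = 0.11/1.65 = 0.0667; after-tax cost = 7.7% × (1 − 26%) = 5.6980%.
WACC = 0.7879 × 8.9000% + 0.0788 × 4.1366% + 0.0667 × 6.2234% + 0.0667 × 5.6980% = 8.1328%.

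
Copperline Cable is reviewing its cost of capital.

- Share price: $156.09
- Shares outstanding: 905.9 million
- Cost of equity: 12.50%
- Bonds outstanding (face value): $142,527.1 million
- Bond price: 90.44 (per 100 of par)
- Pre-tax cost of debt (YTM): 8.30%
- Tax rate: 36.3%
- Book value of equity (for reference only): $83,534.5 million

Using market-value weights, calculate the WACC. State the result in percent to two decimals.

Market value of equity E = 156.09 × 905.9m = 141401.931m. Market value of debt D = 142527.1m × 90.44/100 = 128901.50924m.
Total capital V = 141401.931 + 128901.50924 = 270303.44024.
Equity: weight = 141401.931/270303.44024 = 0.5231; cost = 12.5%.
Bonds outstanding: weight = 128901.50924/270303.44024 = 0.4769; after-tax cost = 8.3% × (1 − 36.3%) = 5.2871%.
WACC = 0.5231 × 12.5000% + 0.4769 × 5.2871% = 9.0603%.

9.06%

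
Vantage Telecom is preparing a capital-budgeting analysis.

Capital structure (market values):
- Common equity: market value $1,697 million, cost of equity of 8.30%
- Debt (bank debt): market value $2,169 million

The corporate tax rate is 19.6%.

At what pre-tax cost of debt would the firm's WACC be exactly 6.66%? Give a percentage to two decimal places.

6.69%

Total capital V = 1697 + 2169 = 3866.
Equity weight = 1697/3866 = 0.4390.
Bank debt weight = 2169/3866 = 0.5610.
Equity contribution = 0.4390 × 8.3% = 3.6433%.
Remaining for debt = 6.66% − 3.6433% = 3.0167%.
Rd × (1 − 19.6%) × 0.5610 = 3.0167%  ⇒  Rd = 6.6877%.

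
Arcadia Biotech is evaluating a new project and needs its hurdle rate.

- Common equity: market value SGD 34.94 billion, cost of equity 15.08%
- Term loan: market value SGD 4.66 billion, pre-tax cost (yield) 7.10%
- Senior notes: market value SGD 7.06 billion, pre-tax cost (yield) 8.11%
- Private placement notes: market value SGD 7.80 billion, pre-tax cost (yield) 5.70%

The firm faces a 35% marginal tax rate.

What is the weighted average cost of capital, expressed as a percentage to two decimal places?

Total capital V = 34.94 + 4.66 + 7.06 + 7.8 = 54.46.
Equity: weight = 34.94/54.46 = 0.6416; cost = 15.08%.
Term loan: weight = 4.66/54.46 = 0.0856; after-tax cost = 7.1% × (1 − 35%) = 4.6150%.
Senior notes: weight = 7.06/54.46 = 0.1296; after-tax cost = 8.11% × (1 − 35%) = 5.2715%.
Private placement notes: weight = 7.8/54.46 = 0.1432; after-tax cost = 5.7% × (1 − 35%) = 3.7050%.
WACC = 0.6416 × 15.0800% + 0.0856 × 4.6150% + 0.1296 × 5.2715% + 0.1432 × 3.7050% = 11.2838%.

11.28%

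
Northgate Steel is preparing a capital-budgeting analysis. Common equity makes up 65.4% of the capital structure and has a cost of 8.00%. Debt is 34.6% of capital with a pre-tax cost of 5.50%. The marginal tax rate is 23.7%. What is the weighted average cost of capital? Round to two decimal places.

After-tax cost of debt = 5.5% × (1 − 23.7%) = 4.1965%.
WACC = 0.654 × 8.0000% + 0.346 × 4.1965% = 6.6840%.

6.68%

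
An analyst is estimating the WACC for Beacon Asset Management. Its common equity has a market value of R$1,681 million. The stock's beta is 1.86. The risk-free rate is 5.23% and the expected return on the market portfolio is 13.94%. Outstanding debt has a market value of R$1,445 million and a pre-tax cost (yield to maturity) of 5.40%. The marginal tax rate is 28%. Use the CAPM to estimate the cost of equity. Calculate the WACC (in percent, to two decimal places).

Market risk premium = 13.94% − 5.23% = 8.71%.
Cost of equity via CAPM: Re = 5.23% + 1.86 × 8.71% = 21.4306%.
Total capital V = 1681 + 1445 = 3126.
Equity: weight = 1681/3126 = 0.5377; cost = 21.4306%.
Debt: weight = 1445/3126 = 0.4623; after-tax cost = 5.4% × (1 − 28%) = 3.8880%.
WACC = 0.5377 × 21.4306% + 0.4623 × 3.8880% = 13.3215%.

13.32%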